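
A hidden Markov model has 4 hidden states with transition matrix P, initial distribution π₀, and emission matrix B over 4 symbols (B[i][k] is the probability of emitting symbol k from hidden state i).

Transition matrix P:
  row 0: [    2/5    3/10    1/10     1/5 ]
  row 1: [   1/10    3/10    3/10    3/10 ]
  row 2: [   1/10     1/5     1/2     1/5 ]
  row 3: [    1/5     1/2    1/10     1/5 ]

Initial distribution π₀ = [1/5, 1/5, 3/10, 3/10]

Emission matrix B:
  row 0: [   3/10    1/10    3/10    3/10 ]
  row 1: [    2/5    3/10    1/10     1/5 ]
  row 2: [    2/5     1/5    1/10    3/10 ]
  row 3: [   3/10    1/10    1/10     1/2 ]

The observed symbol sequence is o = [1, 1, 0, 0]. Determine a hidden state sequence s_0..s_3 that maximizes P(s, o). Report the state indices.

path = [2, 2, 2, 2]

t=0: δ = [2.000e-02, 6.000e-02, 6.000e-02, 3.000e-02]  (obs o_0=1)
t=1: δ = [8.000e-04, 5.400e-03, 6.000e-03, 1.800e-03]  ψ = [0, 1, 2, 1]  (obs o_1=1)
t=2: δ = [1.800e-04, 6.480e-04, 1.200e-03, 4.860e-04]  ψ = [2, 1, 2, 1]  (obs o_2=0)
t=3: δ = [3.600e-05, 9.720e-05, 2.400e-04, 7.200e-05]  ψ = [2, 3, 2, 2]  (obs o_3=0)
backtrack: best end state = 2; path = [2, 2, 2, 2]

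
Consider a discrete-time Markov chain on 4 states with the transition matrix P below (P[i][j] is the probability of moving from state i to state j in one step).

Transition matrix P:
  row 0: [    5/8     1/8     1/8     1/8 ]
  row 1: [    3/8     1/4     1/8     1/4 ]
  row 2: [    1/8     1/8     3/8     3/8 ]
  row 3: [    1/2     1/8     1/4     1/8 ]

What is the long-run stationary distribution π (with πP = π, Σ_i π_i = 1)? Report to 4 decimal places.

Balance equations π_j = Σ_i π_i·P[i][j]:
  π_0 = 5/8·π_0 + 3/8·π_1 + 1/8·π_2 + 1/2·π_3
  π_1 = 1/8·π_0 + 1/4·π_1 + 1/8·π_2 + 1/8·π_3
  π_2 = 1/8·π_0 + 1/8·π_1 + 3/8·π_2 + 1/4·π_3
  normalize: π_0 + π_1 + π_2 + π_3 = 1
Solving the linear system gives exactly π = [75/161, 1/7, 32/161, 31/161].

π = [0.4658, 0.1429, 0.1988, 0.1925]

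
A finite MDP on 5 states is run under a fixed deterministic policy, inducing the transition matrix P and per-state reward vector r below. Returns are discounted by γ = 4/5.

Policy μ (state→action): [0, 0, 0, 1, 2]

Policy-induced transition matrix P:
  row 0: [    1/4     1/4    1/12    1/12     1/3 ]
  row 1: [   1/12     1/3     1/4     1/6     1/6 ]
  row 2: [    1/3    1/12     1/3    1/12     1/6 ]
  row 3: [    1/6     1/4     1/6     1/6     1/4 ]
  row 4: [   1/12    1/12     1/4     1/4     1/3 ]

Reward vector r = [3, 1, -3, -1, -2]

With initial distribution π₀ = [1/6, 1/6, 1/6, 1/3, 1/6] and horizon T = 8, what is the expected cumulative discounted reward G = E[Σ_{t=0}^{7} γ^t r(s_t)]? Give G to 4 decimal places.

t=0: π = [0.1667, 0.1667, 0.1667, 0.3333, 0.1667], E[r] = -0.5000, γ^t·E[r] = -0.500000, running G = -0.500000
t=1: π = [0.1806, 0.2083, 0.2083, 0.1528, 0.2500], E[r] = -0.5278, γ^t·E[r] = -0.422222, running G = -0.922222
t=2: π = [0.1782, 0.1910, 0.2245, 0.1551, 0.2512], E[r] = -0.6053, γ^t·E[r] = -0.387407, running G = -1.309630
t=3: π = [0.1821, 0.1866, 0.2261, 0.1540, 0.2512], E[r] = -0.6017, γ^t·E[r] = -0.308049, running G = -1.617679
t=4: π = [0.1830, 0.1860, 0.2257, 0.1536, 0.2517], E[r] = -0.5988, γ^t·E[r] = -0.245284, running G = -1.862963
t=5: π = [0.1831, 0.1859, 0.2255, 0.1536, 0.2519], E[r] = -0.5988, γ^t·E[r] = -0.196226, running G = -2.059189
t=6: π = [0.1830, 0.1859, 0.2255, 0.1536, 0.2520], E[r] = -0.5990, γ^t·E[r] = -0.157029, running G = -2.216218
t=7: π = [0.1830, 0.1859, 0.2255, 0.1536, 0.2520], E[r] = -0.5991, γ^t·E[r] = -0.125633, running G = -2.341851

G = -2.3419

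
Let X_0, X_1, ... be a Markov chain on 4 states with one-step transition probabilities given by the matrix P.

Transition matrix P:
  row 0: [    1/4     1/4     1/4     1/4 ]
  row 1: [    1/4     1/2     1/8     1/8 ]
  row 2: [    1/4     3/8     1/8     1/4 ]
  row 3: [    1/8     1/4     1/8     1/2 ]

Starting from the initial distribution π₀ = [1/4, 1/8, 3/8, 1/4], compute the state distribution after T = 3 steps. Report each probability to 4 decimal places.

t=0: π = [0.2500, 0.1250, 0.3750, 0.2500]
t=1: π = [0.2188, 0.3281, 0.1563, 0.2969]
t=2: π = [0.2129, 0.3516, 0.1523, 0.2832]
t=3: π = [0.2146, 0.3569, 0.1516, 0.2769]

π = [0.2146, 0.3569, 0.1516, 0.2769]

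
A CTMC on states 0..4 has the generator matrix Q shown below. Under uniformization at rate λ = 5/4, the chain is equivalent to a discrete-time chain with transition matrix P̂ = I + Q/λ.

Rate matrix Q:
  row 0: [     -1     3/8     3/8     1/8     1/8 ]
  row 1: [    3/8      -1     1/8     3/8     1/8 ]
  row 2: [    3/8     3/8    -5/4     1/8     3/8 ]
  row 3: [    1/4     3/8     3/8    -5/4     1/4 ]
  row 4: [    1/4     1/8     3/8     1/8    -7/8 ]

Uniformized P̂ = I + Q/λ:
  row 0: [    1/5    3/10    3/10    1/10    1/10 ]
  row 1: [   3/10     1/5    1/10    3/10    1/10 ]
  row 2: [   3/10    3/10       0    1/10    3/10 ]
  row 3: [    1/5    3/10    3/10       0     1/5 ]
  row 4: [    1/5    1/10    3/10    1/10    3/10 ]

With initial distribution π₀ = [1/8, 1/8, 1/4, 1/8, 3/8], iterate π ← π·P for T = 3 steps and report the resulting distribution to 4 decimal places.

π = [0.2429, 0.2371, 0.1945, 0.1331, 0.1924]

t=0: π = [0.1250, 0.1250, 0.2500, 0.1250, 0.3750]
t=1: π = [0.2375, 0.2125, 0.2000, 0.1125, 0.2375]
t=2: π = [0.2413, 0.2313, 0.1975, 0.1313, 0.1988]
t=3: π = [0.2429, 0.2371, 0.1945, 0.1331, 0.1924]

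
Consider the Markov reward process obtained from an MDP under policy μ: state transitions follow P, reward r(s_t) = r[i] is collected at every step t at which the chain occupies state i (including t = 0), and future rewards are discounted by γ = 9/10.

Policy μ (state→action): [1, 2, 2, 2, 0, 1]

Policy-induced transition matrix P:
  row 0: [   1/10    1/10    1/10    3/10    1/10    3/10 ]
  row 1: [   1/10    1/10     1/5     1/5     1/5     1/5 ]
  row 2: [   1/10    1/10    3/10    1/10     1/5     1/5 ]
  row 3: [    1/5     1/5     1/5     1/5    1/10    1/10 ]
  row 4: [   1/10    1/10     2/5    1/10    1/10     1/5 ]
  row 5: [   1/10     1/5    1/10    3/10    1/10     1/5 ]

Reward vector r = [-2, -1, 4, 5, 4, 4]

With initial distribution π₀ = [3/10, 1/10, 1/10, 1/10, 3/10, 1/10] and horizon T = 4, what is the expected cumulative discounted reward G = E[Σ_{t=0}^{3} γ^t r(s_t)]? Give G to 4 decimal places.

G = 8.7168

t=0: π = [0.3000, 0.1000, 0.1000, 0.1000, 0.3000, 0.1000], E[r] = 1.8000, γ^t·E[r] = 1.800000, running G = 1.800000
t=1: π = [0.1100, 0.1200, 0.2300, 0.2000, 0.1200, 0.2200], E[r] = 2.9400, γ^t·E[r] = 2.646000, running G = 4.446000
t=2: π = [0.1200, 0.1420, 0.2140, 0.1980, 0.1350, 0.1910], E[r] = 2.7680, γ^t·E[r] = 2.242080, running G = 6.688080
t=3: π = [0.1198, 0.1389, 0.2173, 0.1962, 0.1356, 0.1922], E[r] = 2.7829, γ^t·E[r] = 2.028734, running G = 8.716814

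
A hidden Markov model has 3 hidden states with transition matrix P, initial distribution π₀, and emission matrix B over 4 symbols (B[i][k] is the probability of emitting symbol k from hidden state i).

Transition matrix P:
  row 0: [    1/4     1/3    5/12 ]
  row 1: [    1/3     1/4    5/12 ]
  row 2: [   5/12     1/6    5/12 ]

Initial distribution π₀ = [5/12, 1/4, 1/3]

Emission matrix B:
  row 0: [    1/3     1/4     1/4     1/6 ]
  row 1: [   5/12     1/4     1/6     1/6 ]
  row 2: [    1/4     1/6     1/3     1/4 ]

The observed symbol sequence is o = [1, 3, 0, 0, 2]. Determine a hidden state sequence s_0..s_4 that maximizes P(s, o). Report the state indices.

path = [0, 2, 0, 1, 2]

t=0: δ = [1.042e-01, 6.250e-02, 5.556e-02]  (obs o_0=1)
t=1: δ = [4.340e-03, 5.787e-03, 1.085e-02]  ψ = [0, 0, 0]  (obs o_1=3)
t=2: δ = [1.507e-03, 7.535e-04, 1.130e-03]  ψ = [2, 2, 2]  (obs o_2=0)
t=3: δ = [1.570e-04, 2.093e-04, 1.570e-04]  ψ = [2, 0, 0]  (obs o_3=0)
t=4: δ = [1.744e-05, 8.721e-06, 2.907e-05]  ψ = [1, 0, 1]  (obs o_4=2)
backtrack: best end state = 2; path = [0, 2, 0, 1, 2]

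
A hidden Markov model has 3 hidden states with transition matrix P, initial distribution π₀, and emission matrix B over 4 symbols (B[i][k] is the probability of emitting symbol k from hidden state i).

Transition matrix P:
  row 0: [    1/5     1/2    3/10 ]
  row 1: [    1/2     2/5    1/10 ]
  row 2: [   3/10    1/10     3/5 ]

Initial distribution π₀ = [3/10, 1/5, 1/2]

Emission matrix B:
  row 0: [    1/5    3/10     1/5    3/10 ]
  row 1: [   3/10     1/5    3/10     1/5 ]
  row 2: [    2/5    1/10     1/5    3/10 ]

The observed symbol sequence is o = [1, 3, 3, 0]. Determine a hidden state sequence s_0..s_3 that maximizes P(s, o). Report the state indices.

t=0: δ = [9.000e-02, 4.000e-02, 5.000e-02]  (obs o_0=1)
t=1: δ = [6.000e-03, 9.000e-03, 9.000e-03]  ψ = [1, 0, 2]  (obs o_1=3)
t=2: δ = [1.350e-03, 7.200e-04, 1.620e-03]  ψ = [1, 1, 2]  (obs o_2=3)
t=3: δ = [9.720e-05, 2.025e-04, 3.888e-04]  ψ = [2, 0, 2]  (obs o_3=0)
backtrack: best end state = 2; path = [2, 2, 2, 2]

path = [2, 2, 2, 2]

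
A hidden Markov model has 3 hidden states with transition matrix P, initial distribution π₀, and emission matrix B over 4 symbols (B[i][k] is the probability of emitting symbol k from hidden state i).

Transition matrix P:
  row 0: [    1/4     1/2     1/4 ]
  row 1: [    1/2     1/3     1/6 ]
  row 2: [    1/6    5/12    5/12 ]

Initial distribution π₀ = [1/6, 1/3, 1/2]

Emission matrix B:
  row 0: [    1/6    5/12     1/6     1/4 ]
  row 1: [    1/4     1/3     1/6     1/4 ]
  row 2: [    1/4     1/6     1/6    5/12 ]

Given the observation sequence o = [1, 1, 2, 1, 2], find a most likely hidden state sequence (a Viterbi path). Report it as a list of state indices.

path = [1, 0, 1, 0, 1]

t=0: δ = [6.944e-02, 1.111e-01, 8.333e-02]  (obs o_0=1)
t=1: δ = [2.315e-02, 1.235e-02, 5.787e-03]  ψ = [1, 1, 2]  (obs o_1=1)
t=2: δ = [1.029e-03, 1.929e-03, 9.645e-04]  ψ = [1, 0, 0]  (obs o_2=2)
t=3: δ = [4.019e-04, 2.143e-04, 6.698e-05]  ψ = [1, 1, 2]  (obs o_3=1)
t=4: δ = [1.786e-05, 3.349e-05, 1.674e-05]  ψ = [1, 0, 0]  (obs o_4=2)
backtrack: best end state = 1; path = [1, 0, 1, 0, 1]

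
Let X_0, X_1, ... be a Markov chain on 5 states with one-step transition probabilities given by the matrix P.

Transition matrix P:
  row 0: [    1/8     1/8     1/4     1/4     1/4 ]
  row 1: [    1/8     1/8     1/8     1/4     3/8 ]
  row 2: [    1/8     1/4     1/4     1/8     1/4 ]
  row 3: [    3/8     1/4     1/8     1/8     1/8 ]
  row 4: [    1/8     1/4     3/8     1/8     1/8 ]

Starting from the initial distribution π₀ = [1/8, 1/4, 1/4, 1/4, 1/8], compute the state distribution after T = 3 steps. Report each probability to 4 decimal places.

π = [0.1685, 0.2039, 0.2312, 0.1711, 0.2253]

t=0: π = [0.1250, 0.2500, 0.2500, 0.2500, 0.1250]
t=1: π = [0.1875, 0.2031, 0.2031, 0.1719, 0.2344]
t=2: π = [0.1680, 0.2012, 0.2324, 0.1738, 0.2246]
t=3: π = [0.1685, 0.2039, 0.2312, 0.1711, 0.2253]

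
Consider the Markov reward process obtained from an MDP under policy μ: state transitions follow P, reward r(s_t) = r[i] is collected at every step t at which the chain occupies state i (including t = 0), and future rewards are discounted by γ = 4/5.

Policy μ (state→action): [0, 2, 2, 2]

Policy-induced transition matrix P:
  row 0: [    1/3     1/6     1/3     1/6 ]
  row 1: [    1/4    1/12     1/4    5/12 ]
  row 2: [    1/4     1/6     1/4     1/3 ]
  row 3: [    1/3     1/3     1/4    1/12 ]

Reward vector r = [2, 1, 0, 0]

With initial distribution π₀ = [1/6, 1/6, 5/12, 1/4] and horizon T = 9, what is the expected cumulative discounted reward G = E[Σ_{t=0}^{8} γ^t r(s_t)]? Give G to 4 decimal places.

G = 3.0854

t=0: π = [0.1667, 0.1667, 0.4167, 0.2500], E[r] = 0.5000, γ^t·E[r] = 0.500000, running G = 0.500000
t=1: π = [0.2847, 0.1944, 0.2639, 0.2569], E[r] = 0.7639, γ^t·E[r] = 0.611111, running G = 1.111111
t=2: π = [0.2951, 0.1933, 0.2737, 0.2378], E[r] = 0.7836, γ^t·E[r] = 0.501481, running G = 1.612593
t=3: π = [0.2944, 0.1902, 0.2746, 0.2408], E[r] = 0.7790, γ^t·E[r] = 0.398864, running G = 2.011457
t=4: π = [0.2946, 0.1909, 0.2745, 0.2399], E[r] = 0.7801, γ^t·E[r] = 0.319549, running G = 2.331006
t=5: π = [0.2945, 0.1907, 0.2746, 0.2402], E[r] = 0.7798, γ^t·E[r] = 0.255534, running G = 2.586539
t=6: π = [0.2946, 0.1908, 0.2745, 0.2401], E[r] = 0.7799, γ^t·E[r] = 0.204451, running G = 2.790990
t=7: π = [0.2946, 0.1908, 0.2745, 0.2401], E[r] = 0.7799, γ^t·E[r] = 0.163555, running G = 2.954545
t=8: π = [0.2946, 0.1908, 0.2745, 0.2401], E[r] = 0.7799, γ^t·E[r] = 0.130845, running G = 3.085391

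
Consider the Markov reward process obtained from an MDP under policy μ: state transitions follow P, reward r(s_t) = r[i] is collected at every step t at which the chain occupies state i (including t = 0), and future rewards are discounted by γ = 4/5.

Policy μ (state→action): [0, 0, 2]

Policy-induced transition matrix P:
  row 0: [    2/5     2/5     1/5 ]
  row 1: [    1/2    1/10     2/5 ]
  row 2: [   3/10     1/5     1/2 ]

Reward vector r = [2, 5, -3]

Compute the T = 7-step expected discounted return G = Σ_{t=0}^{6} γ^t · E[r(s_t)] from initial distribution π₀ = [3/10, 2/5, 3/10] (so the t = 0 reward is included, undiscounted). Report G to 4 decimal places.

G = 4.4515

t=0: π = [0.3000, 0.4000, 0.3000], E[r] = 1.7000, γ^t·E[r] = 1.700000, running G = 1.700000
t=1: π = [0.4100, 0.2200, 0.3700], E[r] = 0.8100, γ^t·E[r] = 0.648000, running G = 2.348000
t=2: π = [0.3850, 0.2600, 0.3550], E[r] = 1.0050, γ^t·E[r] = 0.643200, running G = 2.991200
t=3: π = [0.3905, 0.2510, 0.3585], E[r] = 0.9605, γ^t·E[r] = 0.491776, running G = 3.482976
t=4: π = [0.3893, 0.2530, 0.3578], E[r] = 0.9703, γ^t·E[r] = 0.397414, running G = 3.880390
t=5: π = [0.3895, 0.2526, 0.3579], E[r] = 0.9680, γ^t·E[r] = 0.317202, running G = 4.197593
t=6: π = [0.3895, 0.2527, 0.3579], E[r] = 0.9685, γ^t·E[r] = 0.253890, running G = 4.451483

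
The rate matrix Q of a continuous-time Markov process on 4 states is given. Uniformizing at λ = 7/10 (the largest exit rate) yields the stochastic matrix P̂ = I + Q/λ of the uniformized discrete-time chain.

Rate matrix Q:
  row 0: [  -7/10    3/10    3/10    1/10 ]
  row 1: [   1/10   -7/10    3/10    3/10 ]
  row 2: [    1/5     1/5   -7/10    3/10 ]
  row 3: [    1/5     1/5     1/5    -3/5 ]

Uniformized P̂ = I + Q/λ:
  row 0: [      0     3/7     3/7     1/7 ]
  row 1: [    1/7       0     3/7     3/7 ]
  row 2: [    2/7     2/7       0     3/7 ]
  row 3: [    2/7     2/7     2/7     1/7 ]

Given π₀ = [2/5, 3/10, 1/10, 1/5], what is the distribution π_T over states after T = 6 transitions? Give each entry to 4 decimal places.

t=0: π = [0.4000, 0.3000, 0.1000, 0.2000]
t=1: π = [0.1286, 0.2571, 0.3571, 0.2571]
t=2: π = [0.2122, 0.2306, 0.2388, 0.3184]
t=3: π = [0.1921, 0.2501, 0.2808, 0.2770]
t=4: π = [0.1951, 0.2417, 0.2687, 0.2945]
t=5: π = [0.1954, 0.2445, 0.2713, 0.2887]
t=6: π = [0.1949, 0.2438, 0.2710, 0.2902]

π = [0.1949, 0.2438, 0.2710, 0.2902]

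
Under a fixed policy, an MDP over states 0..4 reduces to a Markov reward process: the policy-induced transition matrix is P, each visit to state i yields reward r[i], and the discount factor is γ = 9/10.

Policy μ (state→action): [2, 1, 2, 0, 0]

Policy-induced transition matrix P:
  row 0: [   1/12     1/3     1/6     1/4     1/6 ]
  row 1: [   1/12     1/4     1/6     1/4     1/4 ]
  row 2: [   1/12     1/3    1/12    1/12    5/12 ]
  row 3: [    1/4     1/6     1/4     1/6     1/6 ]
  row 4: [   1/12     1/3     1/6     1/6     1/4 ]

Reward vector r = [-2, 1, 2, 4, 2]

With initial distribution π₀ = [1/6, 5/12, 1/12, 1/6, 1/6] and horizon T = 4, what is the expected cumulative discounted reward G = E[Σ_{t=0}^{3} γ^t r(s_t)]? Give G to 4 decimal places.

G = 5.2853

t=0: π = [0.1667, 0.4167, 0.0833, 0.1667, 0.1667], E[r] = 1.2500, γ^t·E[r] = 1.250000, running G = 1.250000
t=1: π = [0.1111, 0.2708, 0.1736, 0.2083, 0.2361], E[r] = 1.7014, γ^t·E[r] = 1.531250, running G = 2.781250
t=2: π = [0.1181, 0.2760, 0.1696, 0.1840, 0.2523], E[r] = 1.6198, γ^t·E[r] = 1.312031, running G = 4.093281
t=3: π = [0.1140, 0.2797, 0.1679, 0.1854, 0.2531], E[r] = 1.6351, γ^t·E[r] = 1.191973, running G = 5.285254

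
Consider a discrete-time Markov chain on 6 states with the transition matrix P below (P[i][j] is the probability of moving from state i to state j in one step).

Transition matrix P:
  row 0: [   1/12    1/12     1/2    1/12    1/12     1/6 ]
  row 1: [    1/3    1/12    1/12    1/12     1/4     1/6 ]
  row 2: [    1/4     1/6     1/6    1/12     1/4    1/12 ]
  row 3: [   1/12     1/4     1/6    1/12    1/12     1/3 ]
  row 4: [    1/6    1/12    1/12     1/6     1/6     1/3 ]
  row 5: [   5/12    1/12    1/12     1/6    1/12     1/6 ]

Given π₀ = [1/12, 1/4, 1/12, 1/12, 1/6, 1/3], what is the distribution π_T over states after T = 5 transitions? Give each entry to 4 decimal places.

π = [0.2240, 0.1190, 0.2024, 0.1119, 0.1496, 0.1931]

t=0: π = [0.0833, 0.2500, 0.0833, 0.0833, 0.1667, 0.3333]
t=1: π = [0.2847, 0.1042, 0.1319, 0.1250, 0.1528, 0.2014]
t=2: π = [0.2112, 0.1152, 0.2234, 0.1128, 0.1354, 0.2020]
t=3: π = [0.2280, 0.1208, 0.1994, 0.1114, 0.1510, 0.1894]
t=4: π = [0.2225, 0.1185, 0.2042, 0.1117, 0.1493, 0.1938]
t=5: π = [0.2240, 0.1190, 0.2024, 0.1119, 0.1496, 0.1931]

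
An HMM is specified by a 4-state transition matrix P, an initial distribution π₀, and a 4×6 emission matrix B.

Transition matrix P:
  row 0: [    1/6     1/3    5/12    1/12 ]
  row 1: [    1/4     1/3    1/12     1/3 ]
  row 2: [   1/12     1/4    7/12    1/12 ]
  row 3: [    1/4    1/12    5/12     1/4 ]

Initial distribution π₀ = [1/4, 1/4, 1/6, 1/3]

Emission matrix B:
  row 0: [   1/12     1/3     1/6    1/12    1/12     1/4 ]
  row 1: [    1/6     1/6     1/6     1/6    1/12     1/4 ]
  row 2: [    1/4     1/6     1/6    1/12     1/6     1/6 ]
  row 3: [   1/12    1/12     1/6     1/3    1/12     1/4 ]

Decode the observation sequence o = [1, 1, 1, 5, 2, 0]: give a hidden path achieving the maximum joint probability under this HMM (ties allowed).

path = [0, 2, 2, 2, 2, 2]

t=0: δ = [8.333e-02, 4.167e-02, 2.778e-02, 2.778e-02]  (obs o_0=1)
t=1: δ = [4.630e-03, 4.630e-03, 5.787e-03, 1.157e-03]  ψ = [0, 0, 0, 1]  (obs o_1=1)
t=2: δ = [3.858e-04, 2.572e-04, 5.626e-04, 1.286e-04]  ψ = [1, 0, 2, 1]  (obs o_2=1)
t=3: δ = [1.608e-05, 3.516e-05, 5.470e-05, 2.143e-05]  ψ = [0, 2, 2, 1]  (obs o_3=5)
t=4: δ = [1.465e-06, 2.279e-06, 5.318e-06, 1.954e-06]  ψ = [1, 2, 2, 1]  (obs o_4=2)
t=5: δ = [4.748e-08, 2.216e-07, 7.755e-07, 6.331e-08]  ψ = [1, 2, 2, 1]  (obs o_5=0)
backtrack: best end state = 2; path = [0, 2, 2, 2, 2, 2]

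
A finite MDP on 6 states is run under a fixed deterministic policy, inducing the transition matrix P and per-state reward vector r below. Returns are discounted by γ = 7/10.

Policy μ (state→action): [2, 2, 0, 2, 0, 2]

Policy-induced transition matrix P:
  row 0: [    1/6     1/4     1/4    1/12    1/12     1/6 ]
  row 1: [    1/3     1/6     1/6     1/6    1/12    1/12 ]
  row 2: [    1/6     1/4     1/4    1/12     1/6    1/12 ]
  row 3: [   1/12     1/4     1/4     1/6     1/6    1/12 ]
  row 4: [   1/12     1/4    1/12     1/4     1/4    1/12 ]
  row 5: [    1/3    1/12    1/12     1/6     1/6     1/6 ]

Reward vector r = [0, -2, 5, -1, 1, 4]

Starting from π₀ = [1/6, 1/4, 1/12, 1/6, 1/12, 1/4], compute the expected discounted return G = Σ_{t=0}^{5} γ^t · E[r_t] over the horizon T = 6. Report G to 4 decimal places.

t=0: π = [0.1667, 0.2500, 0.0833, 0.1667, 0.0833, 0.2500], E[r] = 0.8333, γ^t·E[r] = 0.833333, running G = 0.833333
t=1: π = [0.2292, 0.1875, 0.1736, 0.1528, 0.1389, 0.1181], E[r] = 0.9514, γ^t·E[r] = 0.665972, running G = 1.499306
t=2: π = [0.1933, 0.2147, 0.1916, 0.1447, 0.1435, 0.1123], E[r] = 0.9763, γ^t·E[r] = 0.478374, running G = 1.977679
t=3: π = [0.1971, 0.2134, 0.1895, 0.1466, 0.1446, 0.1088], E[r] = 0.9538, γ^t·E[r] = 0.327170, running G = 2.304849
t=4: π = [0.1961, 0.2141, 0.1900, 0.1465, 0.1445, 0.1088], E[r] = 0.9550, γ^t·E[r] = 0.229308, running G = 2.534157
t=5: π = [0.1962, 0.2140, 0.1899, 0.1465, 0.1445, 0.1087], E[r] = 0.9546, γ^t·E[r] = 0.160441, running G = 2.694598

G = 2.6946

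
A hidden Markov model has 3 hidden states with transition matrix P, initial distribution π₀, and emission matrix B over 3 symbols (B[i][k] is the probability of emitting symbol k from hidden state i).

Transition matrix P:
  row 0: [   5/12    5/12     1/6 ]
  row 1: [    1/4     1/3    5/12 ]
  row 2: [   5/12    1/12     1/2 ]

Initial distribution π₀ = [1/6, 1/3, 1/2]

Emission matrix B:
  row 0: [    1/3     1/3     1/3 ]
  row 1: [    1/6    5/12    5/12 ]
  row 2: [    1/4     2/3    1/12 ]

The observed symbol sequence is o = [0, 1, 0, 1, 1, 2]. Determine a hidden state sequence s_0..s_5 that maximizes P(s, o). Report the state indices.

path = [2, 2, 2, 2, 2, 0]

t=0: δ = [5.556e-02, 5.556e-02, 1.250e-01]  (obs o_0=0)
t=1: δ = [1.736e-02, 9.645e-03, 4.167e-02]  ψ = [2, 0, 2]  (obs o_1=1)
t=2: δ = [5.787e-03, 1.206e-03, 5.208e-03]  ψ = [2, 0, 2]  (obs o_2=0)
t=3: δ = [8.038e-04, 1.005e-03, 1.736e-03]  ψ = [0, 0, 2]  (obs o_3=1)
t=4: δ = [2.411e-04, 1.395e-04, 5.787e-04]  ψ = [2, 0, 2]  (obs o_4=1)
t=5: δ = [8.038e-05, 4.186e-05, 2.411e-05]  ψ = [2, 0, 2]  (obs o_5=2)
backtrack: best end state = 0; path = [2, 2, 2, 2, 2, 0]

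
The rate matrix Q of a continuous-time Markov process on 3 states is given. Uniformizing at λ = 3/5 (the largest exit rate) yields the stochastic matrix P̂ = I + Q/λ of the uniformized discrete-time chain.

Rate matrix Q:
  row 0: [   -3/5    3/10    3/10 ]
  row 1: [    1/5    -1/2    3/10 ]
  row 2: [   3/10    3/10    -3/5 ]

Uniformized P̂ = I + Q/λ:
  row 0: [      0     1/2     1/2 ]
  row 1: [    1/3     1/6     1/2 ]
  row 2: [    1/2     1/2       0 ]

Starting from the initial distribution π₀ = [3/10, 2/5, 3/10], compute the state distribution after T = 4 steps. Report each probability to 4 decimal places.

π = [0.2934, 0.3753, 0.3313]

t=0: π = [0.3000, 0.4000, 0.3000]
t=1: π = [0.2833, 0.3667, 0.3500]
t=2: π = [0.2972, 0.3778, 0.3250]
t=3: π = [0.2884, 0.3741, 0.3375]
t=4: π = [0.2934, 0.3753, 0.3313]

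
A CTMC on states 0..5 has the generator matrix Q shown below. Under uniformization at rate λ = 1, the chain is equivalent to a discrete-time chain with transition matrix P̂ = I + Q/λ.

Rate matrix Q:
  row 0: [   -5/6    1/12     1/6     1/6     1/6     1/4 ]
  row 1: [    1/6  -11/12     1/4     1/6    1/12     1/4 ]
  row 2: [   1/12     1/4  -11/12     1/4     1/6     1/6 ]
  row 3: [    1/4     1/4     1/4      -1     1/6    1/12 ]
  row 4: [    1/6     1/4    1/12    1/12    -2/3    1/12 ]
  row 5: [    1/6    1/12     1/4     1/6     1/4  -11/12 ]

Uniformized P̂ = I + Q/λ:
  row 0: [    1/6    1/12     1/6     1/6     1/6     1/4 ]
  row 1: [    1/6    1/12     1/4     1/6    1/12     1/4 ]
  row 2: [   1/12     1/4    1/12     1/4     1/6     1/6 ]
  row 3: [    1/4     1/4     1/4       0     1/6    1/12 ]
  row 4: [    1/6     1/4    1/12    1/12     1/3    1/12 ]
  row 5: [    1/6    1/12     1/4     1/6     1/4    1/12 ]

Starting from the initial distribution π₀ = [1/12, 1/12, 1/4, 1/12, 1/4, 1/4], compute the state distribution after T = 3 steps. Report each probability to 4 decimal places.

π = [0.1635, 0.1682, 0.1739, 0.1418, 0.1983, 0.1542]

t=0: π = [0.0833, 0.0833, 0.2500, 0.0833, 0.2500, 0.2500]
t=1: π = [0.1528, 0.1806, 0.1597, 0.1528, 0.2222, 0.1319]
t=2: π = [0.1661, 0.1725, 0.1736, 0.1360, 0.1997, 0.1522]
t=3: π = [0.1635, 0.1682, 0.1739, 0.1418, 0.1983, 0.1542]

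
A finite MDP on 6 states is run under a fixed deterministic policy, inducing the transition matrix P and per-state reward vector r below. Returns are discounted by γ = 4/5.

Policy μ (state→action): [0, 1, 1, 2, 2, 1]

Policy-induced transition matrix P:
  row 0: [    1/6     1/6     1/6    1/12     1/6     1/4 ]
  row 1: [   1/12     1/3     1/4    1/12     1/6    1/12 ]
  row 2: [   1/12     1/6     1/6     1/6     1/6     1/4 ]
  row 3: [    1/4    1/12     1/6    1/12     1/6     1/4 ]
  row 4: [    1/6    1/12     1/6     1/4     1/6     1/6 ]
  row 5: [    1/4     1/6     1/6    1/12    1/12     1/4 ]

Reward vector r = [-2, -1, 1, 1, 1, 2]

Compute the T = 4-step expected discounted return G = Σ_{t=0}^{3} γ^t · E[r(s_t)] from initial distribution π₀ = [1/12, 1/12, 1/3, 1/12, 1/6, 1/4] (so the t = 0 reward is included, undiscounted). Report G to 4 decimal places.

t=0: π = [0.0833, 0.0833, 0.3333, 0.0833, 0.1667, 0.2500], E[r] = 0.8333, γ^t·E[r] = 0.833333, running G = 0.833333
t=1: π = [0.1597, 0.1597, 0.1736, 0.1389, 0.1458, 0.2222], E[r] = 0.4236, γ^t·E[r] = 0.338889, running G = 1.172222
t=2: π = [0.1690, 0.1696, 0.1800, 0.1221, 0.1481, 0.2112], E[r] = 0.3652, γ^t·E[r] = 0.233704, running G = 1.405926
t=3: π = [0.1653, 0.1724, 0.1808, 0.1230, 0.1491, 0.2094], E[r] = 0.3686, γ^t·E[r] = 0.188741, running G = 1.594667

G = 1.5947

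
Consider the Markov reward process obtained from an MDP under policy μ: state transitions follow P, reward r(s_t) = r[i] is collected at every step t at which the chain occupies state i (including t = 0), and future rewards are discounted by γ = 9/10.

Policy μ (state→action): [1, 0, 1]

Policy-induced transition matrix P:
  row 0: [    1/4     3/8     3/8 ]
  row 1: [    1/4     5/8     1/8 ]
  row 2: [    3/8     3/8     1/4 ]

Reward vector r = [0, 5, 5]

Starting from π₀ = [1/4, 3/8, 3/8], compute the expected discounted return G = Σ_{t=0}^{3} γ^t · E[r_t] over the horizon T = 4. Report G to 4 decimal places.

G = 12.4625

t=0: π = [0.2500, 0.3750, 0.3750], E[r] = 3.7500, γ^t·E[r] = 3.750000, running G = 3.750000
t=1: π = [0.2969, 0.4688, 0.2344], E[r] = 3.5156, γ^t·E[r] = 3.164063, running G = 6.914063
t=2: π = [0.2793, 0.4922, 0.2285], E[r] = 3.6035, γ^t·E[r] = 2.918848, running G = 9.832910
t=3: π = [0.2786, 0.4980, 0.2234], E[r] = 3.6072, γ^t·E[r] = 2.629633, running G = 12.462543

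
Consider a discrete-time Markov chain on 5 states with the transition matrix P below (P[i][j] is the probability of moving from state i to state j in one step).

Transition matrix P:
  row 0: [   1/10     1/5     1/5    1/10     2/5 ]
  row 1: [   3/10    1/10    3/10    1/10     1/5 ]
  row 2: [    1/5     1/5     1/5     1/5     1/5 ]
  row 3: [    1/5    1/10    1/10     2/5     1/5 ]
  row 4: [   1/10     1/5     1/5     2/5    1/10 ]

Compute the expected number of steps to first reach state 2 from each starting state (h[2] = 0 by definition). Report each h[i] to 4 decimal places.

h = [5.2318, 4.7239, 0.0000, 6.0010, 5.4093]

First-step conditioning: h[2] = 0; for i ≠ 2, h[i] = 1 + Σ_k P[i][k]·h[k].
  h[0] = 1 + 1/10·h[0] + 1/5·h[1] + 1/10·h[3] + 2/5·h[4]
  h[1] = 1 + 3/10·h[0] + 1/10·h[1] + 1/10·h[3] + 1/5·h[4]
  h[3] = 1 + 1/5·h[0] + 1/10·h[1] + 2/5·h[3] + 1/5·h[4]
  h[4] = 1 + 1/10·h[0] + 1/5·h[1] + 2/5·h[3] + 1/10·h[4]
Solving the 4×4 linear system over states ≠ 2 gives exactly h = [5305/1014, 2395/507, 0, 6085/1014, 5485/1014] (h[2] = 0 is the target).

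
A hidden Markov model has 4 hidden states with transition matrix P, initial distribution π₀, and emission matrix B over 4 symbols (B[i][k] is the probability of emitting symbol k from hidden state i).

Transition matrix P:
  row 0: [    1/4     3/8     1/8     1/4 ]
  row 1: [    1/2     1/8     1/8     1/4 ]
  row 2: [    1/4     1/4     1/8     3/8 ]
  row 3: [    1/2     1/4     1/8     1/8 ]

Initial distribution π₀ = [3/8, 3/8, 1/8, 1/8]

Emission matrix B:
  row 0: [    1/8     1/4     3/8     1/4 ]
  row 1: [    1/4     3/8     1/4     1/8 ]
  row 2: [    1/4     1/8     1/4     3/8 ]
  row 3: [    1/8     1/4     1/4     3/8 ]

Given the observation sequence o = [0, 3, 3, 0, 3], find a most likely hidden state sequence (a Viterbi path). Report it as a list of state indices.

t=0: δ = [4.688e-02, 9.375e-02, 3.125e-02, 1.562e-02]  (obs o_0=0)
t=1: δ = [1.172e-02, 2.197e-03, 4.395e-03, 8.789e-03]  ψ = [1, 0, 1, 1]  (obs o_1=3)
t=2: δ = [1.099e-03, 5.493e-04, 5.493e-04, 1.099e-03]  ψ = [3, 0, 0, 0]  (obs o_2=3)
t=3: δ = [6.866e-05, 1.030e-04, 3.433e-05, 3.433e-05]  ψ = [3, 0, 0, 0]  (obs o_3=0)
t=4: δ = [1.287e-05, 3.219e-06, 4.828e-06, 9.656e-06]  ψ = [1, 0, 1, 1]  (obs o_4=3)
backtrack: best end state = 0; path = [1, 3, 0, 1, 0]

path = [1, 3, 0, 1, 0]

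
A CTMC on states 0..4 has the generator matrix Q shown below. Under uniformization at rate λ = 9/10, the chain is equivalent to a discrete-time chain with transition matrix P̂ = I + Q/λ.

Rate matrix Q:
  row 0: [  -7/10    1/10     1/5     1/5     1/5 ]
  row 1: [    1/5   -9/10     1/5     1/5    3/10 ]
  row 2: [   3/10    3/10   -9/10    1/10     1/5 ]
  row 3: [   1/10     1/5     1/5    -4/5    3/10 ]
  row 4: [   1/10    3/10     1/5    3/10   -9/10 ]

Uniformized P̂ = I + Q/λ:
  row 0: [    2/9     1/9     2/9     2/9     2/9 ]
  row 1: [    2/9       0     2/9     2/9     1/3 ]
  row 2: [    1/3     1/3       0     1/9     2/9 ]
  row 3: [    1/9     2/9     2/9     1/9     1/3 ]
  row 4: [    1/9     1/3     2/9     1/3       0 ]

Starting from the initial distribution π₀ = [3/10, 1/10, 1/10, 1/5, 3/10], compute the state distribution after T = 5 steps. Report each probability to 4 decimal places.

π = [0.1955, 0.2006, 0.1819, 0.2039, 0.2182]

t=0: π = [0.3000, 0.1000, 0.1000, 0.2000, 0.3000]
t=1: π = [0.1778, 0.2111, 0.2000, 0.2222, 0.1889]
t=2: π = [0.1988, 0.1988, 0.1778, 0.1963, 0.2284]
t=3: π = [0.1948, 0.2011, 0.1827, 0.2060, 0.2154]
t=4: π = [0.1957, 0.2001, 0.1816, 0.2030, 0.2196]
t=5: π = [0.1955, 0.2006, 0.1819, 0.2039, 0.2182]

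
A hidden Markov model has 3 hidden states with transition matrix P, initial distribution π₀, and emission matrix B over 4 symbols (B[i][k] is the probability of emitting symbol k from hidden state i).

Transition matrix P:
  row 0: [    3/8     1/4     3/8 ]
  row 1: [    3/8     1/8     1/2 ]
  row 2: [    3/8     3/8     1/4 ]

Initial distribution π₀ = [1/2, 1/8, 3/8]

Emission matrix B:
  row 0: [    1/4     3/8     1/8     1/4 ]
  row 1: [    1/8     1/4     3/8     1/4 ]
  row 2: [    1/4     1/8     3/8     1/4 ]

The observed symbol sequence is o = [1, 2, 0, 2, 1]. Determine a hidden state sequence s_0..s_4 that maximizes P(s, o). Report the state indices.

t=0: δ = [1.875e-01, 3.125e-02, 4.688e-02]  (obs o_0=1)
t=1: δ = [8.789e-03, 1.758e-02, 2.637e-02]  ψ = [0, 0, 0]  (obs o_1=2)
t=2: δ = [2.472e-03, 1.236e-03, 2.197e-03]  ψ = [2, 2, 1]  (obs o_2=0)
t=3: δ = [1.159e-04, 3.090e-04, 3.476e-04]  ψ = [0, 2, 0]  (obs o_3=2)
t=4: δ = [4.888e-05, 3.259e-05, 1.931e-05]  ψ = [2, 2, 1]  (obs o_4=1)
backtrack: best end state = 0; path = [0, 2, 0, 2, 0]

path = [0, 2, 0, 2, 0]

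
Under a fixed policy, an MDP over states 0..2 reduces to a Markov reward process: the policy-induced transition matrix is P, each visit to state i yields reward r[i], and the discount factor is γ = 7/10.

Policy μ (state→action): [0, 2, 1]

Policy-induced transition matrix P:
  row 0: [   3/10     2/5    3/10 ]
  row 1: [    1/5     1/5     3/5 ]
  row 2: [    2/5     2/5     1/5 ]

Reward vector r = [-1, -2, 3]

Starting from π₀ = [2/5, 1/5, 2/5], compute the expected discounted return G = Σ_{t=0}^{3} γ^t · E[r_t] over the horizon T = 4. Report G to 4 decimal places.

t=0: π = [0.4000, 0.2000, 0.4000], E[r] = 0.4000, γ^t·E[r] = 0.400000, running G = 0.400000
t=1: π = [0.3200, 0.3600, 0.3200], E[r] = -0.0800, γ^t·E[r] = -0.056000, running G = 0.344000
t=2: π = [0.2960, 0.3280, 0.3760], E[r] = 0.1760, γ^t·E[r] = 0.086240, running G = 0.430240
t=3: π = [0.3048, 0.3344, 0.3608], E[r] = 0.1088, γ^t·E[r] = 0.037318, running G = 0.467558

G = 0.4676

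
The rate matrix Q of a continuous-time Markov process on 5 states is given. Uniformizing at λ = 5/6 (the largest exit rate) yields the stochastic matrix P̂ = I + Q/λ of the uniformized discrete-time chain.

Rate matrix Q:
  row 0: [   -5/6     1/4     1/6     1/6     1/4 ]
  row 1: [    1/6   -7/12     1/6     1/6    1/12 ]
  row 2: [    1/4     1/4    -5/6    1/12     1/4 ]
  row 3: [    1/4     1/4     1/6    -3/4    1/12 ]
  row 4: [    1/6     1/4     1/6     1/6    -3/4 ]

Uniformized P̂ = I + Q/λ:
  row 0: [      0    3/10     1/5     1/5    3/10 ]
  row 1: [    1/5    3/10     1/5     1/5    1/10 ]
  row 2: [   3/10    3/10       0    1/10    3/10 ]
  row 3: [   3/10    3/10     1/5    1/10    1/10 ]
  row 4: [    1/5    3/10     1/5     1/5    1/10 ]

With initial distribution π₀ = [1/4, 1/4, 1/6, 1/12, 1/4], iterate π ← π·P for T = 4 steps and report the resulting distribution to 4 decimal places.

t=0: π = [0.2500, 0.2500, 0.1667, 0.0833, 0.2500]
t=1: π = [0.1750, 0.3000, 0.1667, 0.1750, 0.1833]
t=2: π = [0.1992, 0.3000, 0.1667, 0.1658, 0.1683]
t=3: π = [0.1934, 0.3000, 0.1667, 0.1668, 0.1732]
t=4: π = [0.1947, 0.3000, 0.1667, 0.1667, 0.1720]

π = [0.1947, 0.3000, 0.1667, 0.1667, 0.1720]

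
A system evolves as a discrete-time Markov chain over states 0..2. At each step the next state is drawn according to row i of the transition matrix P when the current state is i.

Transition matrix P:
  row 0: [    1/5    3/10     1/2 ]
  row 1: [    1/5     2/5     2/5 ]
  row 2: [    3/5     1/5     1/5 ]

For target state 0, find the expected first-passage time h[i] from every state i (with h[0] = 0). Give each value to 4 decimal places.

h = [0.0000, 3.0000, 2.0000]

First-step conditioning: h[0] = 0; for i ≠ 0, h[i] = 1 + Σ_k P[i][k]·h[k].
  h[1] = 1 + 2/5·h[1] + 2/5·h[2]
  h[2] = 1 + 1/5·h[1] + 1/5·h[2]
Solving the 2×2 linear system over states ≠ 0 gives exactly h = [0, 3, 2] (h[0] = 0 is the target).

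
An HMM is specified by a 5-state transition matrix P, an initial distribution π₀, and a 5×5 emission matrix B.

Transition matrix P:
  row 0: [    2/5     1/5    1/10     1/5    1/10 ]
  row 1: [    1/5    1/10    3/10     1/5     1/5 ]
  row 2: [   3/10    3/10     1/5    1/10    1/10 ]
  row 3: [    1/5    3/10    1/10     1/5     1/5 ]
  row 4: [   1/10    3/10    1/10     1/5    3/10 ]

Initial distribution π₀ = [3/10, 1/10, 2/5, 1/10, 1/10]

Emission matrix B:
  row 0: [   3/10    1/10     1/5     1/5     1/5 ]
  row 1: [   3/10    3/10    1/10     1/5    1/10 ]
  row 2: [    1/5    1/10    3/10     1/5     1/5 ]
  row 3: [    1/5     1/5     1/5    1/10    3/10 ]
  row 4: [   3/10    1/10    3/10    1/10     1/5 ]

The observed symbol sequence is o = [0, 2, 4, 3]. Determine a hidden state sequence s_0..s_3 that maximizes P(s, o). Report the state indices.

t=0: δ = [9.000e-02, 3.000e-02, 8.000e-02, 2.000e-02, 3.000e-02]  (obs o_0=0)
t=1: δ = [7.200e-03, 2.400e-03, 4.800e-03, 3.600e-03, 2.700e-03]  ψ = [0, 2, 2, 0, 0]  (obs o_1=2)
t=2: δ = [5.760e-04, 1.440e-04, 1.920e-04, 4.320e-04, 1.620e-04]  ψ = [0, 0, 2, 0, 4]  (obs o_2=4)
t=3: δ = [4.608e-05, 2.592e-05, 1.152e-05, 1.152e-05, 8.640e-06]  ψ = [0, 3, 0, 0, 3]  (obs o_3=3)
backtrack: best end state = 0; path = [0, 0, 0, 0]

path = [0, 0, 0, 0]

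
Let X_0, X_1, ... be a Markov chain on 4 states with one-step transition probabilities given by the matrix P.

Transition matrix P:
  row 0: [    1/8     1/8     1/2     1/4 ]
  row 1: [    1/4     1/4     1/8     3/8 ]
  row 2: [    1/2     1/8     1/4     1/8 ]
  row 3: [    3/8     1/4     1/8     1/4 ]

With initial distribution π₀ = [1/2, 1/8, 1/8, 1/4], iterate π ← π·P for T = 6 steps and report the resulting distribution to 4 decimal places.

t=0: π = [0.5000, 0.1250, 0.1250, 0.2500]
t=1: π = [0.2500, 0.1719, 0.3281, 0.2500]
t=2: π = [0.3320, 0.1777, 0.2598, 0.2305]
t=3: π = [0.3022, 0.1760, 0.2820, 0.2397]
t=4: π = [0.3127, 0.1770, 0.2736, 0.2368]
t=5: π = [0.3089, 0.1767, 0.2765, 0.2379]
t=6: π = [0.3102, 0.1768, 0.2754, 0.2375]

π = [0.3102, 0.1768, 0.2754, 0.2375]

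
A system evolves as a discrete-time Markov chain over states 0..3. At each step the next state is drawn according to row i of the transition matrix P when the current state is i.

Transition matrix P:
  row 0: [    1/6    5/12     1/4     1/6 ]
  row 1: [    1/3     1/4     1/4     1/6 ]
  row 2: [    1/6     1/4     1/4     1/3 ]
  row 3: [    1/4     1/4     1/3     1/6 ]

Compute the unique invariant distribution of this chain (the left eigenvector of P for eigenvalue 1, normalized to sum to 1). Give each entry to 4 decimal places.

Balance equations π_j = Σ_i π_i·P[i][j]:
  π_0 = 1/6·π_0 + 1/3·π_1 + 1/6·π_2 + 1/4·π_3
  π_1 = 5/12·π_0 + 1/4·π_1 + 1/4·π_2 + 1/4·π_3
  π_2 = 1/4·π_0 + 1/4·π_1 + 1/4·π_2 + 1/3·π_3
  normalize: π_0 + π_1 + π_2 + π_3 = 1
Solving the linear system gives exactly π = [33/142, 41/142, 19/71, 15/71].

π = [0.2324, 0.2887, 0.2676, 0.2113]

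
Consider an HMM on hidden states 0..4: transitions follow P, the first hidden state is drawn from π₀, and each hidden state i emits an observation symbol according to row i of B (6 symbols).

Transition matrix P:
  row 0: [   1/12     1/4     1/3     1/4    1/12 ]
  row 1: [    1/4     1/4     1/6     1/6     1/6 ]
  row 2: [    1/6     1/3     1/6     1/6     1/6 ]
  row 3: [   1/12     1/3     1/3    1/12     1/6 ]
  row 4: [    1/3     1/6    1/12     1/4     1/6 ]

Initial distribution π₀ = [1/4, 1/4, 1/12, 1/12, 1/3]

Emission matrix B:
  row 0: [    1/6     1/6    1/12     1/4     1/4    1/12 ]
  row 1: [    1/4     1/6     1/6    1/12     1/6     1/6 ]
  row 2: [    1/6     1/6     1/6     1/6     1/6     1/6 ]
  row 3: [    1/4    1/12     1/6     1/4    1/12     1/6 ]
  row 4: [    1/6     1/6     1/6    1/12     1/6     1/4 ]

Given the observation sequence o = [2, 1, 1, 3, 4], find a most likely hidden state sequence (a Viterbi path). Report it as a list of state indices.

t=0: δ = [2.083e-02, 4.167e-02, 1.389e-02, 1.389e-02, 5.556e-02]  (obs o_0=2)
t=1: δ = [3.086e-03, 1.736e-03, 1.157e-03, 1.157e-03, 1.543e-03]  ψ = [4, 1, 0, 4, 4]  (obs o_1=1)
t=2: δ = [8.573e-05, 1.286e-04, 1.715e-04, 6.430e-05, 4.823e-05]  ψ = [4, 0, 0, 0, 1]  (obs o_2=1)
t=3: δ = [8.038e-06, 4.763e-06, 4.763e-06, 7.144e-06, 2.381e-06]  ψ = [1, 2, 0, 2, 2]  (obs o_3=3)
t=4: δ = [2.977e-07, 3.969e-07, 4.465e-07, 1.674e-07, 1.985e-07]  ψ = [1, 3, 0, 0, 3]  (obs o_4=4)
backtrack: best end state = 2; path = [4, 0, 1, 0, 2]

path = [4, 0, 1, 0, 2]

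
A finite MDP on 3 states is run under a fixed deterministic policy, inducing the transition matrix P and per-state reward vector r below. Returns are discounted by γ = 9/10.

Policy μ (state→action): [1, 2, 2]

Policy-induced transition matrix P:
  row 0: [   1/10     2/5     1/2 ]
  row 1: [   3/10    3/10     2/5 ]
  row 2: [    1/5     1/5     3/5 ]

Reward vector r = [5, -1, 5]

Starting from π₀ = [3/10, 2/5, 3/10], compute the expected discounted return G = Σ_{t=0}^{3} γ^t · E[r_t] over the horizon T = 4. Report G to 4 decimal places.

t=0: π = [0.3000, 0.4000, 0.3000], E[r] = 2.6000, γ^t·E[r] = 2.600000, running G = 2.600000
t=1: π = [0.2100, 0.3000, 0.4900], E[r] = 3.2000, γ^t·E[r] = 2.880000, running G = 5.480000
t=2: π = [0.2090, 0.2720, 0.5190], E[r] = 3.3680, γ^t·E[r] = 2.728080, running G = 8.208080
t=3: π = [0.2063, 0.2690, 0.5247], E[r] = 3.3860, γ^t·E[r] = 2.468394, running G = 10.676474

G = 10.6765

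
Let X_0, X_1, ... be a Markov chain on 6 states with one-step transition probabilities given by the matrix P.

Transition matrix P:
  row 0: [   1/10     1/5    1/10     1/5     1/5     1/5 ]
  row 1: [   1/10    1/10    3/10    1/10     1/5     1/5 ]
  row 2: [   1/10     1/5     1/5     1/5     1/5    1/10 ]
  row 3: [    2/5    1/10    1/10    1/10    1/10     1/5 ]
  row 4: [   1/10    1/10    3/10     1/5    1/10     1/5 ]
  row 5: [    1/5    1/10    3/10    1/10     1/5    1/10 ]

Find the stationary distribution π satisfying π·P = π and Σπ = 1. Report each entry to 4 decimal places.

Balance equations π_j = Σ_i π_i·P[i][j]:
  π_0 = 1/10·π_0 + 1/10·π_1 + 1/10·π_2 + 2/5·π_3 + 1/10·π_4 + 1/5·π_5
  π_1 = 1/5·π_0 + 1/10·π_1 + 1/5·π_2 + 1/10·π_3 + 1/10·π_4 + 1/10·π_5
  π_2 = 1/10·π_0 + 3/10·π_1 + 1/5·π_2 + 1/10·π_3 + 3/10·π_4 + 3/10·π_5
  π_3 = 1/5·π_0 + 1/10·π_1 + 1/5·π_2 + 1/10·π_3 + 1/5·π_4 + 1/10·π_5
  π_4 = 1/5·π_0 + 1/5·π_1 + 1/5·π_2 + 1/10·π_3 + 1/10·π_4 + 1/5·π_5
  normalize: π_0 + π_1 + π_2 + π_3 + π_4 + π_5 = 1
Solving the linear system gives exactly π = [21660/133219, 18353/133219, 28651/133219, 20588/133219, 22350/133219, 21617/133219].

π = [0.1626, 0.1378, 0.2151, 0.1545, 0.1678, 0.1623]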